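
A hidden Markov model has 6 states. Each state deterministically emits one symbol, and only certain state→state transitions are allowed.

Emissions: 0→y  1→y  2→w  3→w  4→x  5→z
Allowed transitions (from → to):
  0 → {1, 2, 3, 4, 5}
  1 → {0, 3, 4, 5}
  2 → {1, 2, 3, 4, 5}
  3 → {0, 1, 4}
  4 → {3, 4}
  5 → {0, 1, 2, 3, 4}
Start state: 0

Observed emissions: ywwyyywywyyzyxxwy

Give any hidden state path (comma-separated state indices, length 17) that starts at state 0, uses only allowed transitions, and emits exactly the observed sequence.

  t0 'y' -> {0,1}, take 0 (start)
  t1 'w' -> {2,3}, take 2 (0->2 ok)
  t2 'w' -> {2,3}, take 3 (2->3 ok)
  t3 'y' -> {0,1}, take 0 (3->0 ok)
  t4 'y' -> {0,1}, take 1 (0->1 ok)
  t5 'y' -> {0,1}, take 0 (1->0 ok)
  t6 'w' -> {2,3}, take 3 (0->3 ok)
  t7 'y' -> {0,1}, take 0 (3->0 ok)
  t8 'w' -> {2,3}, take 3 (0->3 ok)
  t9 'y' -> {0,1}, take 1 (3->1 ok)
  t10 'y' -> {0,1}, take 0 (1->0 ok)
  t11 'z' -> {5}, take 5 (0->5 ok)
  t12 'y' -> {0,1}, take 1 (5->1 ok)
  t13 'x' -> {4}, take 4 (1->4 ok)
  t14 'x' -> {4}, take 4 (4->4 ok)
  t15 'w' -> {2,3}, take 3 (4->3 ok)
  t16 'y' -> {0,1}, take 0 (3->0 ok)

0,2,3,0,1,0,3,0,3,1,0,5,1,4,4,3,0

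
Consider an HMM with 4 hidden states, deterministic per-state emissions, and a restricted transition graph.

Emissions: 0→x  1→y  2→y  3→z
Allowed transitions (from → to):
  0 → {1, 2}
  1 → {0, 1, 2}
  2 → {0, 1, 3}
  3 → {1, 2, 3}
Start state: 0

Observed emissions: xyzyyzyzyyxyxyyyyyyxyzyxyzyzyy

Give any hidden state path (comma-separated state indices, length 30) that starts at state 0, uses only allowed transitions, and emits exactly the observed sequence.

0,2,3,1,2,3,2,3,2,1,0,2,0,1,1,1,2,1,1,0,2,3,1,0,2,3,2,3,1,2

  [0] x  {0}  => 0  start
  [1] y  {1,2}  => 2  0->2 ok
  [2] z  {3}  => 3  2->3 ok
  [3] y  {1,2}  => 1  3->1 ok
  [4] y  {1,2}  => 2  1->2 ok
  [5] z  {3}  => 3  2->3 ok
  [6] y  {1,2}  => 2  3->2 ok
  [7] z  {3}  => 3  2->3 ok
  [8] y  {1,2}  => 2  3->2 ok
  [9] y  {1,2}  => 1  2->1 ok
  [10] x  {0}  => 0  1->0 ok
  [11] y  {1,2}  => 2  0->2 ok
  [12] x  {0}  => 0  2->0 ok
  [13] y  {1,2}  => 1  0->1 ok
  [14] y  {1,2}  => 1  1->1 ok
  [15] y  {1,2}  => 1  1->1 ok
  [16] y  {1,2}  => 2  1->2 ok
  [17] y  {1,2}  => 1  2->1 ok
  [18] y  {1,2}  => 1  1->1 ok
  [19] x  {0}  => 0  1->0 ok
  [20] y  {1,2}  => 2  0->2 ok
  [21] z  {3}  => 3  2->3 ok
  [22] y  {1,2}  => 1  3->1 ok
  [23] x  {0}  => 0  1->0 ok
  [24] y  {1,2}  => 2  0->2 ok
  [25] z  {3}  => 3  2->3 ok
  [26] y  {1,2}  => 2  3->2 ok
  [27] z  {3}  => 3  2->3 ok
  [28] y  {1,2}  => 1  3->1 ok
  [29] y  {1,2}  => 2  1->2 ok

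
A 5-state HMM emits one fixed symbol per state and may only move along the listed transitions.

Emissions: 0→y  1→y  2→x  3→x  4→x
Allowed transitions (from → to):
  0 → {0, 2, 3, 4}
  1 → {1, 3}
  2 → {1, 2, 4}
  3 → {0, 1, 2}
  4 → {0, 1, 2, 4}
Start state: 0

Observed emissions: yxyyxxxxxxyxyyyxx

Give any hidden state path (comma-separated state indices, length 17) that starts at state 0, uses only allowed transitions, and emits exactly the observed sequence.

  pos 0: y in {0,1}, choose 0; start
  pos 1: x in {2,3,4}, choose 4; 0->4 ok
  pos 2: y in {0,1}, choose 0; 4->0 ok
  pos 3: y in {0,1}, choose 0; 0->0 ok
  pos 4: x in {2,3,4}, choose 4; 0->4 ok
  pos 5: x in {2,3,4}, choose 2; 4->2 ok
  pos 6: x in {2,3,4}, choose 4; 2->4 ok
  pos 7: x in {2,3,4}, choose 4; 4->4 ok
  pos 8: x in {2,3,4}, choose 2; 4->2 ok
  pos 9: x in {2,3,4}, choose 4; 2->4 ok
  pos 10: y in {0,1}, choose 1; 4->1 ok
  pos 11: x in {2,3,4}, choose 3; 1->3 ok
  pos 12: y in {0,1}, choose 1; 3->1 ok
  pos 13: y in {0,1}, choose 1; 1->1 ok
  pos 14: y in {0,1}, choose 1; 1->1 ok
  pos 15: x in {2,3,4}, choose 3; 1->3 ok
  pos 16: x in {2,3,4}, choose 2; 3->2 ok

0,4,0,0,4,2,4,4,2,4,1,3,1,1,1,3,2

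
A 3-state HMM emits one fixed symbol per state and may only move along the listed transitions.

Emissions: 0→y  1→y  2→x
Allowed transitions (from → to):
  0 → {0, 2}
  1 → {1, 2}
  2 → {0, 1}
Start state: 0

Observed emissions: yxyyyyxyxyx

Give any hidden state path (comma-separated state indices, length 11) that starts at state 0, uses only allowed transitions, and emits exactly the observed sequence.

  [0] y  {0,1}  => 0  start
  [1] x  {2}  => 2  0->2 ok
  [2] y  {0,1}  => 1  2->1 ok
  [3] y  {0,1}  => 1  1->1 ok
  [4] y  {0,1}  => 1  1->1 ok
  [5] y  {0,1}  => 1  1->1 ok
  [6] x  {2}  => 2  1->2 ok
  [7] y  {0,1}  => 0  2->0 ok
  [8] x  {2}  => 2  0->2 ok
  [9] y  {0,1}  => 1  2->1 ok
  [10] x  {2}  => 2  1->2 ok

0,2,1,1,1,1,2,0,2,1,2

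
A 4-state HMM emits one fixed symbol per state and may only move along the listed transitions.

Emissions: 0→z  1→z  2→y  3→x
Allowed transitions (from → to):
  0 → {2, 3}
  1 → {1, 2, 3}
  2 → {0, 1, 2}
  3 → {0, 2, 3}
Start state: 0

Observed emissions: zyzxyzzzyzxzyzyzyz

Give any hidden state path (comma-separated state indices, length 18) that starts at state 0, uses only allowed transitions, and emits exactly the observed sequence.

0,2,0,3,2,1,1,1,2,1,3,0,2,0,2,1,2,0

  pos 0: z in {0,1}, choose 0; start
  pos 1: y in {2}, choose 2; 0->2 ok
  pos 2: z in {0,1}, choose 0; 2->0 ok
  pos 3: x in {3}, choose 3; 0->3 ok
  pos 4: y in {2}, choose 2; 3->2 ok
  pos 5: z in {0,1}, choose 1; 2->1 ok
  pos 6: z in {0,1}, choose 1; 1->1 ok
  pos 7: z in {0,1}, choose 1; 1->1 ok
  pos 8: y in {2}, choose 2; 1->2 ok
  pos 9: z in {0,1}, choose 1; 2->1 ok
  pos 10: x in {3}, choose 3; 1->3 ok
  pos 11: z in {0,1}, choose 0; 3->0 ok
  pos 12: y in {2}, choose 2; 0->2 ok
  pos 13: z in {0,1}, choose 0; 2->0 ok
  pos 14: y in {2}, choose 2; 0->2 ok
  pos 15: z in {0,1}, choose 1; 2->1 ok
  pos 16: y in {2}, choose 2; 1->2 ok
  pos 17: z in {0,1}, choose 0; 2->0 ok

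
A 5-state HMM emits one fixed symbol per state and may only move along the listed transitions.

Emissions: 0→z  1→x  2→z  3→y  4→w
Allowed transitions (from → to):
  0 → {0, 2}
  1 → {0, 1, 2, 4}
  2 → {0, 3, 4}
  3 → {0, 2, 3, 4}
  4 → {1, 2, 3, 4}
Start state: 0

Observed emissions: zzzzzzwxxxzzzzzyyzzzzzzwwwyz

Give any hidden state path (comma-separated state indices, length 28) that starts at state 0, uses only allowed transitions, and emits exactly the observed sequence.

0,0,0,2,0,2,4,1,1,1,0,0,2,0,2,3,3,2,0,0,0,0,2,4,4,4,3,0

  [0] z  {0,2}  => 0  start
  [1] z  {0,2}  => 0  0->0 ok
  [2] z  {0,2}  => 0  0->0 ok
  [3] z  {0,2}  => 2  0->2 ok
  [4] z  {0,2}  => 0  2->0 ok
  [5] z  {0,2}  => 2  0->2 ok
  [6] w  {4}  => 4  2->4 ok
  [7] x  {1}  => 1  4->1 ok
  [8] x  {1}  => 1  1->1 ok
  [9] x  {1}  => 1  1->1 ok
  [10] z  {0,2}  => 0  1->0 ok
  [11] z  {0,2}  => 0  0->0 ok
  [12] z  {0,2}  => 2  0->2 ok
  [13] z  {0,2}  => 0  2->0 ok
  [14] z  {0,2}  => 2  0->2 ok
  [15] y  {3}  => 3  2->3 ok
  [16] y  {3}  => 3  3->3 ok
  [17] z  {0,2}  => 2  3->2 ok
  [18] z  {0,2}  => 0  2->0 ok
  [19] z  {0,2}  => 0  0->0 ok
  [20] z  {0,2}  => 0  0->0 ok
  [21] z  {0,2}  => 0  0->0 ok
  [22] z  {0,2}  => 2  0->2 ok
  [23] w  {4}  => 4  2->4 ok
  [24] w  {4}  => 4  4->4 ok
  [25] w  {4}  => 4  4->4 ok
  [26] y  {3}  => 3  4->3 ok
  [27] z  {0,2}  => 0  3->0 ok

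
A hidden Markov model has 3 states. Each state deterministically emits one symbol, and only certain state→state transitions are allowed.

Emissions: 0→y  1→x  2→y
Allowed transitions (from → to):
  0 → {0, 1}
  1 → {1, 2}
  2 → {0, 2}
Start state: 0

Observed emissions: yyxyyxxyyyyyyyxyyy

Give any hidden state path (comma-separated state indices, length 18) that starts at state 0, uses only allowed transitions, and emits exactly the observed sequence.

  t0 'y' -> {0,2}, take 0 (start)
  t1 'y' -> {0,2}, take 0 (0->0 ok)
  t2 'x' -> {1}, take 1 (0->1 ok)
  t3 'y' -> {0,2}, take 2 (1->2 ok)
  t4 'y' -> {0,2}, take 0 (2->0 ok)
  t5 'x' -> {1}, take 1 (0->1 ok)
  t6 'x' -> {1}, take 1 (1->1 ok)
  t7 'y' -> {0,2}, take 2 (1->2 ok)
  t8 'y' -> {0,2}, take 2 (2->2 ok)
  t9 'y' -> {0,2}, take 2 (2->2 ok)
  t10 'y' -> {0,2}, take 2 (2->2 ok)
  t11 'y' -> {0,2}, take 0 (2->0 ok)
  t12 'y' -> {0,2}, take 0 (0->0 ok)
  t13 'y' -> {0,2}, take 0 (0->0 ok)
  t14 'x' -> {1}, take 1 (0->1 ok)
  t15 'y' -> {0,2}, take 2 (1->2 ok)
  t16 'y' -> {0,2}, take 2 (2->2 ok)
  t17 'y' -> {0,2}, take 2 (2->2 ok)

0,0,1,2,0,1,1,2,2,2,2,0,0,0,1,2,2,2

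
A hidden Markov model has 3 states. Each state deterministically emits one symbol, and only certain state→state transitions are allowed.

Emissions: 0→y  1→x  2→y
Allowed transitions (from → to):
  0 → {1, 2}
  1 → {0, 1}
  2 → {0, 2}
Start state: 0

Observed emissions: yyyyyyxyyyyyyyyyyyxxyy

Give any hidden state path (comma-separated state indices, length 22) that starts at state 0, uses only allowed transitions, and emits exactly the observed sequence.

0,2,2,2,2,0,1,0,2,2,0,2,2,0,2,0,2,0,1,1,0,2

  0: obs=y cand={0,2} pick 0 [start]
  1: obs=y cand={0,2} pick 2 [0->2 ok]
  2: obs=y cand={0,2} pick 2 [2->2 ok]
  3: obs=y cand={0,2} pick 2 [2->2 ok]
  4: obs=y cand={0,2} pick 2 [2->2 ok]
  5: obs=y cand={0,2} pick 0 [2->0 ok]
  6: obs=x cand={1} pick 1 [0->1 ok]
  7: obs=y cand={0,2} pick 0 [1->0 ok]
  8: obs=y cand={0,2} pick 2 [0->2 ok]
  9: obs=y cand={0,2} pick 2 [2->2 ok]
  10: obs=y cand={0,2} pick 0 [2->0 ok]
  11: obs=y cand={0,2} pick 2 [0->2 ok]
  12: obs=y cand={0,2} pick 2 [2->2 ok]
  13: obs=y cand={0,2} pick 0 [2->0 ok]
  14: obs=y cand={0,2} pick 2 [0->2 ok]
  15: obs=y cand={0,2} pick 0 [2->0 ok]
  16: obs=y cand={0,2} pick 2 [0->2 ok]
  17: obs=y cand={0,2} pick 0 [2->0 ok]
  18: obs=x cand={1} pick 1 [0->1 ok]
  19: obs=x cand={1} pick 1 [1->1 ok]
  20: obs=y cand={0,2} pick 0 [1->0 ok]
  21: obs=y cand={0,2} pick 2 [0->2 ok]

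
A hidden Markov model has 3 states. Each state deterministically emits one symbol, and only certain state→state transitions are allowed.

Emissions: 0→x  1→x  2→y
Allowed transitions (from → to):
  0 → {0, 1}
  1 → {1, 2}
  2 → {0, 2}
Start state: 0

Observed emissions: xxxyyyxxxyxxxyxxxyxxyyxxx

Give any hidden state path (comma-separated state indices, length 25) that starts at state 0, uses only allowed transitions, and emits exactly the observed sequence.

0,0,1,2,2,2,0,0,1,2,0,0,1,2,0,0,1,2,0,1,2,2,0,1,1

  t0 'x' -> {0,1}, take 0 (start)
  t1 'x' -> {0,1}, take 0 (0->0 ok)
  t2 'x' -> {0,1}, take 1 (0->1 ok)
  t3 'y' -> {2}, take 2 (1->2 ok)
  t4 'y' -> {2}, take 2 (2->2 ok)
  t5 'y' -> {2}, take 2 (2->2 ok)
  t6 'x' -> {0,1}, take 0 (2->0 ok)
  t7 'x' -> {0,1}, take 0 (0->0 ok)
  t8 'x' -> {0,1}, take 1 (0->1 ok)
  t9 'y' -> {2}, take 2 (1->2 ok)
  t10 'x' -> {0,1}, take 0 (2->0 ok)
  t11 'x' -> {0,1}, take 0 (0->0 ok)
  t12 'x' -> {0,1}, take 1 (0->1 ok)
  t13 'y' -> {2}, take 2 (1->2 ok)
  t14 'x' -> {0,1}, take 0 (2->0 ok)
  t15 'x' -> {0,1}, take 0 (0->0 ok)
  t16 'x' -> {0,1}, take 1 (0->1 ok)
  t17 'y' -> {2}, take 2 (1->2 ok)
  t18 'x' -> {0,1}, take 0 (2->0 ok)
  t19 'x' -> {0,1}, take 1 (0->1 ok)
  t20 'y' -> {2}, take 2 (1->2 ok)
  t21 'y' -> {2}, take 2 (2->2 ok)
  t22 'x' -> {0,1}, take 0 (2->0 ok)
  t23 'x' -> {0,1}, take 1 (0->1 ok)
  t24 'x' -> {0,1}, take 1 (1->1 ok)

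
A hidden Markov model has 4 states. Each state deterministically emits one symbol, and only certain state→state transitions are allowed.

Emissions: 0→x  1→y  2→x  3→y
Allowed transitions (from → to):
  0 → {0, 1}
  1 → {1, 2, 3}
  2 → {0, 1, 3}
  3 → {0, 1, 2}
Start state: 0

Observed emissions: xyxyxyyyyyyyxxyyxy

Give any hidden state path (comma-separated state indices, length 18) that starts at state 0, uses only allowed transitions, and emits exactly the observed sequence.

0,1,2,1,2,1,1,1,3,1,1,3,0,0,1,3,2,1

  [0] x  {0,2}  => 0  start
  [1] y  {1,3}  => 1  0->1 ok
  [2] x  {0,2}  => 2  1->2 ok
  [3] y  {1,3}  => 1  2->1 ok
  [4] x  {0,2}  => 2  1->2 ok
  [5] y  {1,3}  => 1  2->1 ok
  [6] y  {1,3}  => 1  1->1 ok
  [7] y  {1,3}  => 1  1->1 ok
  [8] y  {1,3}  => 3  1->3 ok
  [9] y  {1,3}  => 1  3->1 ok
  [10] y  {1,3}  => 1  1->1 ok
  [11] y  {1,3}  => 3  1->3 ok
  [12] x  {0,2}  => 0  3->0 ok
  [13] x  {0,2}  => 0  0->0 ok
  [14] y  {1,3}  => 1  0->1 ok
  [15] y  {1,3}  => 3  1->3 ok
  [16] x  {0,2}  => 2  3->2 ok
  [17] y  {1,3}  => 1  2->1 ok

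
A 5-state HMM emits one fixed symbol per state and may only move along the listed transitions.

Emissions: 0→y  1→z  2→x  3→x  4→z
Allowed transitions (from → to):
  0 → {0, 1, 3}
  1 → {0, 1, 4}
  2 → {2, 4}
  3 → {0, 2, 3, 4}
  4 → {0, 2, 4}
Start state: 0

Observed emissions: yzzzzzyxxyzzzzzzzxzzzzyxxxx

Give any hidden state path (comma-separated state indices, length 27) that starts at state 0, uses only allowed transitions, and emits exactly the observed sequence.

0,1,1,1,1,4,0,3,3,0,1,1,1,1,4,4,4,2,4,4,4,4,0,3,3,2,2

  pos 0: y in {0}, choose 0; start
  pos 1: z in {1,4}, choose 1; 0->1 ok
  pos 2: z in {1,4}, choose 1; 1->1 ok
  pos 3: z in {1,4}, choose 1; 1->1 ok
  pos 4: z in {1,4}, choose 1; 1->1 ok
  pos 5: z in {1,4}, choose 4; 1->4 ok
  pos 6: y in {0}, choose 0; 4->0 ok
  pos 7: x in {2,3}, choose 3; 0->3 ok
  pos 8: x in {2,3}, choose 3; 3->3 ok
  pos 9: y in {0}, choose 0; 3->0 ok
  pos 10: z in {1,4}, choose 1; 0->1 ok
  pos 11: z in {1,4}, choose 1; 1->1 ok
  pos 12: z in {1,4}, choose 1; 1->1 ok
  pos 13: z in {1,4}, choose 1; 1->1 ok
  pos 14: z in {1,4}, choose 4; 1->4 ok
  pos 15: z in {1,4}, choose 4; 4->4 ok
  pos 16: z in {1,4}, choose 4; 4->4 ok
  pos 17: x in {2,3}, choose 2; 4->2 ok
  pos 18: z in {1,4}, choose 4; 2->4 ok
  pos 19: z in {1,4}, choose 4; 4->4 ok
  pos 20: z in {1,4}, choose 4; 4->4 ok
  pos 21: z in {1,4}, choose 4; 4->4 ok
  pos 22: y in {0}, choose 0; 4->0 ok
  pos 23: x in {2,3}, choose 3; 0->3 ok
  pos 24: x in {2,3}, choose 3; 3->3 ok
  pos 25: x in {2,3}, choose 2; 3->2 ok
  pos 26: x in {2,3}, choose 2; 2->2 ok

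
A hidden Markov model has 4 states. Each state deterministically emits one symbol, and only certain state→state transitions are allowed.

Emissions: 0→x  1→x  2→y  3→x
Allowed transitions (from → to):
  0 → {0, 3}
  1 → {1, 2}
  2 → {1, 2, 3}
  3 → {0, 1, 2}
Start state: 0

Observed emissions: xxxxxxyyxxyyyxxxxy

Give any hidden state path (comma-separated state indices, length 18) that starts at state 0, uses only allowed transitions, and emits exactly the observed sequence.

  [0] x  {0,1,3}  => 0  start
  [1] x  {0,1,3}  => 0  0->0 ok
  [2] x  {0,1,3}  => 3  0->3 ok
  [3] x  {0,1,3}  => 0  3->0 ok
  [4] x  {0,1,3}  => 3  0->3 ok
  [5] x  {0,1,3}  => 1  3->1 ok
  [6] y  {2}  => 2  1->2 ok
  [7] y  {2}  => 2  2->2 ok
  [8] x  {0,1,3}  => 3  2->3 ok
  [9] x  {0,1,3}  => 1  3->1 ok
  [10] y  {2}  => 2  1->2 ok
  [11] y  {2}  => 2  2->2 ok
  [12] y  {2}  => 2  2->2 ok
  [13] x  {0,1,3}  => 3  2->3 ok
  [14] x  {0,1,3}  => 0  3->0 ok
  [15] x  {0,1,3}  => 3  0->3 ok
  [16] x  {0,1,3}  => 1  3->1 ok
  [17] y  {2}  => 2  1->2 ok

0,0,3,0,3,1,2,2,3,1,2,2,2,3,0,3,1,2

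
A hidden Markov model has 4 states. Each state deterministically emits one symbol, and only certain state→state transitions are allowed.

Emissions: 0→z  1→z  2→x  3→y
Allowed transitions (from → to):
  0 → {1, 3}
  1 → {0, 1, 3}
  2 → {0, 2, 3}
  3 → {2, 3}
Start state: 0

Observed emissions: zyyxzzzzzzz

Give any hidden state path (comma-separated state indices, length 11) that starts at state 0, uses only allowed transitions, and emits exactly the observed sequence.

  0: obs=z cand={0,1} pick 0 [start]
  1: obs=y cand={3} pick 3 [0->3 ok]
  2: obs=y cand={3} pick 3 [3->3 ok]
  3: obs=x cand={2} pick 2 [3->2 ok]
  4: obs=z cand={0,1} pick 0 [2->0 ok]
  5: obs=z cand={0,1} pick 1 [0->1 ok]
  6: obs=z cand={0,1} pick 0 [1->0 ok]
  7: obs=z cand={0,1} pick 1 [0->1 ok]
  8: obs=z cand={0,1} pick 1 [1->1 ok]
  9: obs=z cand={0,1} pick 1 [1->1 ok]
  10: obs=z cand={0,1} pick 0 [1->0 ok]

0,3,3,2,0,1,0,1,1,1,0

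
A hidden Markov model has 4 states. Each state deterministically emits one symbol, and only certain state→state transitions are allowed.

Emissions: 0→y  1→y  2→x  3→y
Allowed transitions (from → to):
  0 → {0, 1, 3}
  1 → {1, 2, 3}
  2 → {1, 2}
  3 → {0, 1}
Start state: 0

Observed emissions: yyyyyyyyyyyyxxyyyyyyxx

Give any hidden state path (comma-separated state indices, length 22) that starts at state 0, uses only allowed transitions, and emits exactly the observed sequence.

  0: obs=y cand={0,1,3} pick 0 [start]
  1: obs=y cand={0,1,3} pick 3 [0->3 ok]
  2: obs=y cand={0,1,3} pick 0 [3->0 ok]
  3: obs=y cand={0,1,3} pick 1 [0->1 ok]
  4: obs=y cand={0,1,3} pick 3 [1->3 ok]
  5: obs=y cand={0,1,3} pick 1 [3->1 ok]
  6: obs=y cand={0,1,3} pick 3 [1->3 ok]
  7: obs=y cand={0,1,3} pick 0 [3->0 ok]
  8: obs=y cand={0,1,3} pick 3 [0->3 ok]
  9: obs=y cand={0,1,3} pick 0 [3->0 ok]
  10: obs=y cand={0,1,3} pick 0 [0->0 ok]
  11: obs=y cand={0,1,3} pick 1 [0->1 ok]
  12: obs=x cand={2} pick 2 [1->2 ok]
  13: obs=x cand={2} pick 2 [2->2 ok]
  14: obs=y cand={0,1,3} pick 1 [2->1 ok]
  15: obs=y cand={0,1,3} pick 1 [1->1 ok]
  16: obs=y cand={0,1,3} pick 3 [1->3 ok]
  17: obs=y cand={0,1,3} pick 0 [3->0 ok]
  18: obs=y cand={0,1,3} pick 1 [0->1 ok]
  19: obs=y cand={0,1,3} pick 1 [1->1 ok]
  20: obs=x cand={2} pick 2 [1->2 ok]
  21: obs=x cand={2} pick 2 [2->2 ok]

0,3,0,1,3,1,3,0,3,0,0,1,2,2,1,1,3,0,1,1,2,2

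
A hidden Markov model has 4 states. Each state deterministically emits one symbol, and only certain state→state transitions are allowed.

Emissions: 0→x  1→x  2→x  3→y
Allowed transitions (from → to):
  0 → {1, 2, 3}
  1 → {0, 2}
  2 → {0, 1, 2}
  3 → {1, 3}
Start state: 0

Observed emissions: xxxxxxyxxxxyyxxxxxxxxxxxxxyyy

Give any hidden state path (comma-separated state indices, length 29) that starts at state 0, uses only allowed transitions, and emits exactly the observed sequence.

0,1,2,2,2,0,3,1,0,2,0,3,3,1,2,2,1,2,2,2,2,0,2,0,1,0,3,3,3

  t0 'x' -> {0,1,2}, take 0 (start)
  t1 'x' -> {0,1,2}, take 1 (0->1 ok)
  t2 'x' -> {0,1,2}, take 2 (1->2 ok)
  t3 'x' -> {0,1,2}, take 2 (2->2 ok)
  t4 'x' -> {0,1,2}, take 2 (2->2 ok)
  t5 'x' -> {0,1,2}, take 0 (2->0 ok)
  t6 'y' -> {3}, take 3 (0->3 ok)
  t7 'x' -> {0,1,2}, take 1 (3->1 ok)
  t8 'x' -> {0,1,2}, take 0 (1->0 ok)
  t9 'x' -> {0,1,2}, take 2 (0->2 ok)
  t10 'x' -> {0,1,2}, take 0 (2->0 ok)
  t11 'y' -> {3}, take 3 (0->3 ok)
  t12 'y' -> {3}, take 3 (3->3 ok)
  t13 'x' -> {0,1,2}, take 1 (3->1 ok)
  t14 'x' -> {0,1,2}, take 2 (1->2 ok)
  t15 'x' -> {0,1,2}, take 2 (2->2 ok)
  t16 'x' -> {0,1,2}, take 1 (2->1 ok)
  t17 'x' -> {0,1,2}, take 2 (1->2 ok)
  t18 'x' -> {0,1,2}, take 2 (2->2 ok)
  t19 'x' -> {0,1,2}, take 2 (2->2 ok)
  t20 'x' -> {0,1,2}, take 2 (2->2 ok)
  t21 'x' -> {0,1,2}, take 0 (2->0 ok)
  t22 'x' -> {0,1,2}, take 2 (0->2 ok)
  t23 'x' -> {0,1,2}, take 0 (2->0 ok)
  t24 'x' -> {0,1,2}, take 1 (0->1 ok)
  t25 'x' -> {0,1,2}, take 0 (1->0 ok)
  t26 'y' -> {3}, take 3 (0->3 ok)
  t27 'y' -> {3}, take 3 (3->3 ok)
  t28 'y' -> {3}, take 3 (3->3 ok)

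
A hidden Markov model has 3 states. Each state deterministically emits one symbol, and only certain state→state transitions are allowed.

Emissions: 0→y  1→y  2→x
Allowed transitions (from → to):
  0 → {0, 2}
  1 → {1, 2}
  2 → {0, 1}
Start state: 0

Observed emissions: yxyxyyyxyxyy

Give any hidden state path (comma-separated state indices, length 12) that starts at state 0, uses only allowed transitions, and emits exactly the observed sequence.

  pos 0: y in {0,1}, choose 0; start
  pos 1: x in {2}, choose 2; 0->2 ok
  pos 2: y in {0,1}, choose 0; 2->0 ok
  pos 3: x in {2}, choose 2; 0->2 ok
  pos 4: y in {0,1}, choose 0; 2->0 ok
  pos 5: y in {0,1}, choose 0; 0->0 ok
  pos 6: y in {0,1}, choose 0; 0->0 ok
  pos 7: x in {2}, choose 2; 0->2 ok
  pos 8: y in {0,1}, choose 0; 2->0 ok
  pos 9: x in {2}, choose 2; 0->2 ok
  pos 10: y in {0,1}, choose 1; 2->1 ok
  pos 11: y in {0,1}, choose 1; 1->1 ok

0,2,0,2,0,0,0,2,0,2,1,1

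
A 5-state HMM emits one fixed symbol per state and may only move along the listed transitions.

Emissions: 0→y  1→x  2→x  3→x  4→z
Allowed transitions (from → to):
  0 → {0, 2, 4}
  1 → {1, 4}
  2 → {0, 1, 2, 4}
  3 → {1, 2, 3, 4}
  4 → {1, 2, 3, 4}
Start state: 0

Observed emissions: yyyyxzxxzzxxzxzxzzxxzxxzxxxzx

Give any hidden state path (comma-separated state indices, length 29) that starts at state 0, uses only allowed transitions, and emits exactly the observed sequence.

  [0] y  {0}  => 0  start
  [1] y  {0}  => 0  0->0 ok
  [2] y  {0}  => 0  0->0 ok
  [3] y  {0}  => 0  0->0 ok
  [4] x  {1,2,3}  => 2  0->2 ok
  [5] z  {4}  => 4  2->4 ok
  [6] x  {1,2,3}  => 1  4->1 ok
  [7] x  {1,2,3}  => 1  1->1 ok
  [8] z  {4}  => 4  1->4 ok
  [9] z  {4}  => 4  4->4 ok
  [10] x  {1,2,3}  => 3  4->3 ok
  [11] x  {1,2,3}  => 2  3->2 ok
  [12] z  {4}  => 4  2->4 ok
  [13] x  {1,2,3}  => 1  4->1 ok
  [14] z  {4}  => 4  1->4 ok
  [15] x  {1,2,3}  => 1  4->1 ok
  [16] z  {4}  => 4  1->4 ok
  [17] z  {4}  => 4  4->4 ok
  [18] x  {1,2,3}  => 2  4->2 ok
  [19] x  {1,2,3}  => 1  2->1 ok
  [20] z  {4}  => 4  1->4 ok
  [21] x  {1,2,3}  => 3  4->3 ok
  [22] x  {1,2,3}  => 1  3->1 ok
  [23] z  {4}  => 4  1->4 ok
  [24] x  {1,2,3}  => 3  4->3 ok
  [25] x  {1,2,3}  => 1  3->1 ok
  [26] x  {1,2,3}  => 1  1->1 ok
  [27] z  {4}  => 4  1->4 ok
  [28] x  {1,2,3}  => 1  4->1 ok

0,0,0,0,2,4,1,1,4,4,3,2,4,1,4,1,4,4,2,1,4,3,1,4,3,1,1,4,1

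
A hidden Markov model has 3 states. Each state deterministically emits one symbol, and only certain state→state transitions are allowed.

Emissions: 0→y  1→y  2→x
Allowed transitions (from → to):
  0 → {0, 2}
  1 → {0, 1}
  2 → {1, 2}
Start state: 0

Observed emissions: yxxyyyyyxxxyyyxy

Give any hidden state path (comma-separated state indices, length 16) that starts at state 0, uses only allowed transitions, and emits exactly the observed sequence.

  0: obs=y cand={0,1} pick 0 [start]
  1: obs=x cand={2} pick 2 [0->2 ok]
  2: obs=x cand={2} pick 2 [2->2 ok]
  3: obs=y cand={0,1} pick 1 [2->1 ok]
  4: obs=y cand={0,1} pick 1 [1->1 ok]
  5: obs=y cand={0,1} pick 1 [1->1 ok]
  6: obs=y cand={0,1} pick 0 [1->0 ok]
  7: obs=y cand={0,1} pick 0 [0->0 ok]
  8: obs=x cand={2} pick 2 [0->2 ok]
  9: obs=x cand={2} pick 2 [2->2 ok]
  10: obs=x cand={2} pick 2 [2->2 ok]
  11: obs=y cand={0,1} pick 1 [2->1 ok]
  12: obs=y cand={0,1} pick 1 [1->1 ok]
  13: obs=y cand={0,1} pick 0 [1->0 ok]
  14: obs=x cand={2} pick 2 [0->2 ok]
  15: obs=y cand={0,1} pick 1 [2->1 ok]

0,2,2,1,1,1,0,0,2,2,2,1,1,0,2,1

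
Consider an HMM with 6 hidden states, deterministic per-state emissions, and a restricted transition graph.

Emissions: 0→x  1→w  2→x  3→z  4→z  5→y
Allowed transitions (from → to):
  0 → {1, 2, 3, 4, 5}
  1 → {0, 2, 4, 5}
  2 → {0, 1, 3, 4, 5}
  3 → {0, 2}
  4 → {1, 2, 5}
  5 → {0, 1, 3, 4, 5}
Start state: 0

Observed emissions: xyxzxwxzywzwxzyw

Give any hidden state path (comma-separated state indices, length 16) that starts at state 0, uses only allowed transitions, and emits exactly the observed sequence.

0,5,0,3,0,1,2,4,5,1,4,1,2,4,5,1

  pos 0: x in {0,2}, choose 0; start
  pos 1: y in {5}, choose 5; 0->5 ok
  pos 2: x in {0,2}, choose 0; 5->0 ok
  pos 3: z in {3,4}, choose 3; 0->3 ok
  pos 4: x in {0,2}, choose 0; 3->0 ok
  pos 5: w in {1}, choose 1; 0->1 ok
  pos 6: x in {0,2}, choose 2; 1->2 ok
  pos 7: z in {3,4}, choose 4; 2->4 ok
  pos 8: y in {5}, choose 5; 4->5 ok
  pos 9: w in {1}, choose 1; 5->1 ok
  pos 10: z in {3,4}, choose 4; 1->4 ok
  pos 11: w in {1}, choose 1; 4->1 ok
  pos 12: x in {0,2}, choose 2; 1->2 ok
  pos 13: z in {3,4}, choose 4; 2->4 ok
  pos 14: y in {5}, choose 5; 4->5 ok
  pos 15: w in {1}, choose 1; 5->1 ok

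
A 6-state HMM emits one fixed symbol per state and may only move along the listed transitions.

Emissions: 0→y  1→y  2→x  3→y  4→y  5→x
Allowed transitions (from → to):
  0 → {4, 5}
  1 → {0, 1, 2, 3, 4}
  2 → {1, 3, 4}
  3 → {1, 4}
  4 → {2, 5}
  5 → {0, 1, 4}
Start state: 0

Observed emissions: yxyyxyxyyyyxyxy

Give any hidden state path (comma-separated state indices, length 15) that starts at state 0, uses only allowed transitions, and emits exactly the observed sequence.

0,5,0,4,5,4,5,1,1,1,1,2,4,2,4

  pos 0: y in {0,1,3,4}, choose 0; start
  pos 1: x in {2,5}, choose 5; 0->5 ok
  pos 2: y in {0,1,3,4}, choose 0; 5->0 ok
  pos 3: y in {0,1,3,4}, choose 4; 0->4 ok
  pos 4: x in {2,5}, choose 5; 4->5 ok
  pos 5: y in {0,1,3,4}, choose 4; 5->4 ok
  pos 6: x in {2,5}, choose 5; 4->5 ok
  pos 7: y in {0,1,3,4}, choose 1; 5->1 ok
  pos 8: y in {0,1,3,4}, choose 1; 1->1 ok
  pos 9: y in {0,1,3,4}, choose 1; 1->1 ok
  pos 10: y in {0,1,3,4}, choose 1; 1->1 ok
  pos 11: x in {2,5}, choose 2; 1->2 ok
  pos 12: y in {0,1,3,4}, choose 4; 2->4 ok
  pos 13: x in {2,5}, choose 2; 4->2 ok
  pos 14: y in {0,1,3,4}, choose 4; 2->4 ok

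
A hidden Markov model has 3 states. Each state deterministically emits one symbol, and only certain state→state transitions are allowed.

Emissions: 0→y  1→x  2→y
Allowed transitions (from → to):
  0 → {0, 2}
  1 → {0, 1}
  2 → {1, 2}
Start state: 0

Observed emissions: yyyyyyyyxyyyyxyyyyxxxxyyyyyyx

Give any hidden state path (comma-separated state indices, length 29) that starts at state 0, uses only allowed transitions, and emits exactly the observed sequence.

0,0,0,2,2,2,2,2,1,0,2,2,2,1,0,0,2,2,1,1,1,1,0,0,0,0,0,2,1

  pos 0: y in {0,2}, choose 0; start
  pos 1: y in {0,2}, choose 0; 0->0 ok
  pos 2: y in {0,2}, choose 0; 0->0 ok
  pos 3: y in {0,2}, choose 2; 0->2 ok
  pos 4: y in {0,2}, choose 2; 2->2 ok
  pos 5: y in {0,2}, choose 2; 2->2 ok
  pos 6: y in {0,2}, choose 2; 2->2 ok
  pos 7: y in {0,2}, choose 2; 2->2 ok
  pos 8: x in {1}, choose 1; 2->1 ok
  pos 9: y in {0,2}, choose 0; 1->0 ok
  pos 10: y in {0,2}, choose 2; 0->2 ok
  pos 11: y in {0,2}, choose 2; 2->2 ok
  pos 12: y in {0,2}, choose 2; 2->2 ok
  pos 13: x in {1}, choose 1; 2->1 ok
  pos 14: y in {0,2}, choose 0; 1->0 ok
  pos 15: y in {0,2}, choose 0; 0->0 ok
  pos 16: y in {0,2}, choose 2; 0->2 ok
  pos 17: y in {0,2}, choose 2; 2->2 ok
  pos 18: x in {1}, choose 1; 2->1 ok
  pos 19: x in {1}, choose 1; 1->1 ok
  pos 20: x in {1}, choose 1; 1->1 ok
  pos 21: x in {1}, choose 1; 1->1 ok
  pos 22: y in {0,2}, choose 0; 1->0 ok
  pos 23: y in {0,2}, choose 0; 0->0 ok
  pos 24: y in {0,2}, choose 0; 0->0 ok
  pos 25: y in {0,2}, choose 0; 0->0 ok
  pos 26: y in {0,2}, choose 0; 0->0 ok
  pos 27: y in {0,2}, choose 2; 0->2 ok
  pos 28: x in {1}, choose 1; 2->1 ok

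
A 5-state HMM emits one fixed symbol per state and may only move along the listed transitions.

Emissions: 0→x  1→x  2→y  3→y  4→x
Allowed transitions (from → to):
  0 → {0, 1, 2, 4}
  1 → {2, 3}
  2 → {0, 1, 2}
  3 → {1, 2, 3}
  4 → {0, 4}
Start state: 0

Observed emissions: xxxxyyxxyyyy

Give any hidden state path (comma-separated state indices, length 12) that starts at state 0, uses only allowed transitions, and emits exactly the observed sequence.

0,4,0,1,2,2,0,1,3,2,2,2

  t0 'x' -> {0,1,4}, take 0 (start)
  t1 'x' -> {0,1,4}, take 4 (0->4 ok)
  t2 'x' -> {0,1,4}, take 0 (4->0 ok)
  t3 'x' -> {0,1,4}, take 1 (0->1 ok)
  t4 'y' -> {2,3}, take 2 (1->2 ok)
  t5 'y' -> {2,3}, take 2 (2->2 ok)
  t6 'x' -> {0,1,4}, take 0 (2->0 ok)
  t7 'x' -> {0,1,4}, take 1 (0->1 ok)
  t8 'y' -> {2,3}, take 3 (1->3 ok)
  t9 'y' -> {2,3}, take 2 (3->2 ok)
  t10 'y' -> {2,3}, take 2 (2->2 ok)
  t11 'y' -> {2,3}, take 2 (2->2 ok)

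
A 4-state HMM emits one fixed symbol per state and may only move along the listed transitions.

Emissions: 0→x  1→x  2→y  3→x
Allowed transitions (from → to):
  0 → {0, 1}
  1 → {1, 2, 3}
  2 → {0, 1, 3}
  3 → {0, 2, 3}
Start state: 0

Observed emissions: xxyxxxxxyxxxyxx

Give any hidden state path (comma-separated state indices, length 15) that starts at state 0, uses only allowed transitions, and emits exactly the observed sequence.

  pos 0: x in {0,1,3}, choose 0; start
  pos 1: x in {0,1,3}, choose 1; 0->1 ok
  pos 2: y in {2}, choose 2; 1->2 ok
  pos 3: x in {0,1,3}, choose 3; 2->3 ok
  pos 4: x in {0,1,3}, choose 0; 3->0 ok
  pos 5: x in {0,1,3}, choose 0; 0->0 ok
  pos 6: x in {0,1,3}, choose 1; 0->1 ok
  pos 7: x in {0,1,3}, choose 3; 1->3 ok
  pos 8: y in {2}, choose 2; 3->2 ok
  pos 9: x in {0,1,3}, choose 0; 2->0 ok
  pos 10: x in {0,1,3}, choose 0; 0->0 ok
  pos 11: x in {0,1,3}, choose 1; 0->1 ok
  pos 12: y in {2}, choose 2; 1->2 ok
  pos 13: x in {0,1,3}, choose 0; 2->0 ok
  pos 14: x in {0,1,3}, choose 1; 0->1 ok

0,1,2,3,0,0,1,3,2,0,0,1,2,0,1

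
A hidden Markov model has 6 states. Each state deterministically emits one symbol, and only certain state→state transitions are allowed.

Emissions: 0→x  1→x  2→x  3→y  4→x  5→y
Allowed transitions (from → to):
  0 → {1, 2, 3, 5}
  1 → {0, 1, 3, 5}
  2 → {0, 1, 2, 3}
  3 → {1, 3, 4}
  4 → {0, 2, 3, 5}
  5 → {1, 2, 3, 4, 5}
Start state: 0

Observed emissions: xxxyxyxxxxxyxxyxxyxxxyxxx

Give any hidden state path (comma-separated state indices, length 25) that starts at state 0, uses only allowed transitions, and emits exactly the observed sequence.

0,2,1,5,4,5,4,2,2,2,0,3,1,1,3,4,0,5,1,1,0,5,1,1,1

  0: obs=x cand={0,1,2,4} pick 0 [start]
  1: obs=x cand={0,1,2,4} pick 2 [0->2 ok]
  2: obs=x cand={0,1,2,4} pick 1 [2->1 ok]
  3: obs=y cand={3,5} pick 5 [1->5 ok]
  4: obs=x cand={0,1,2,4} pick 4 [5->4 ok]
  5: obs=y cand={3,5} pick 5 [4->5 ok]
  6: obs=x cand={0,1,2,4} pick 4 [5->4 ok]
  7: obs=x cand={0,1,2,4} pick 2 [4->2 ok]
  8: obs=x cand={0,1,2,4} pick 2 [2->2 ok]
  9: obs=x cand={0,1,2,4} pick 2 [2->2 ok]
  10: obs=x cand={0,1,2,4} pick 0 [2->0 ok]
  11: obs=y cand={3,5} pick 3 [0->3 ok]
  12: obs=x cand={0,1,2,4} pick 1 [3->1 ok]
  13: obs=x cand={0,1,2,4} pick 1 [1->1 ok]
  14: obs=y cand={3,5} pick 3 [1->3 ok]
  15: obs=x cand={0,1,2,4} pick 4 [3->4 ok]
  16: obs=x cand={0,1,2,4} pick 0 [4->0 ok]
  17: obs=y cand={3,5} pick 5 [0->5 ok]
  18: obs=x cand={0,1,2,4} pick 1 [5->1 ok]
  19: obs=x cand={0,1,2,4} pick 1 [1->1 ok]
  20: obs=x cand={0,1,2,4} pick 0 [1->0 ok]
  21: obs=y cand={3,5} pick 5 [0->5 ok]
  22: obs=x cand={0,1,2,4} pick 1 [5->1 ok]
  23: obs=x cand={0,1,2,4} pick 1 [1->1 ok]
  24: obs=x cand={0,1,2,4} pick 1 [1->1 ok]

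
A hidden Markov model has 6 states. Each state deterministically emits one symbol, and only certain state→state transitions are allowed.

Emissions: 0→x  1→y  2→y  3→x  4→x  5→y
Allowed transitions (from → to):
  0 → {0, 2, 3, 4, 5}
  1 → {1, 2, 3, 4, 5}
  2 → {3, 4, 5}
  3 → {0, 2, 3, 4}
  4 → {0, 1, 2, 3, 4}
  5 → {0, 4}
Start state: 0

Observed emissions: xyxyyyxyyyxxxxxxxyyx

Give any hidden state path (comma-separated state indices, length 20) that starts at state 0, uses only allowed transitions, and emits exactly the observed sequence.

0,2,4,1,1,5,4,1,1,5,4,3,0,4,0,0,4,2,5,4

  0: obs=x cand={0,3,4} pick 0 [start]
  1: obs=y cand={1,2,5} pick 2 [0->2 ok]
  2: obs=x cand={0,3,4} pick 4 [2->4 ok]
  3: obs=y cand={1,2,5} pick 1 [4->1 ok]
  4: obs=y cand={1,2,5} pick 1 [1->1 ok]
  5: obs=y cand={1,2,5} pick 5 [1->5 ok]
  6: obs=x cand={0,3,4} pick 4 [5->4 ok]
  7: obs=y cand={1,2,5} pick 1 [4->1 ok]
  8: obs=y cand={1,2,5} pick 1 [1->1 ok]
  9: obs=y cand={1,2,5} pick 5 [1->5 ok]
  10: obs=x cand={0,3,4} pick 4 [5->4 ok]
  11: obs=x cand={0,3,4} pick 3 [4->3 ok]
  12: obs=x cand={0,3,4} pick 0 [3->0 ok]
  13: obs=x cand={0,3,4} pick 4 [0->4 ok]
  14: obs=x cand={0,3,4} pick 0 [4->0 ok]
  15: obs=x cand={0,3,4} pick 0 [0->0 ok]
  16: obs=x cand={0,3,4} pick 4 [0->4 ok]
  17: obs=y cand={1,2,5} pick 2 [4->2 ok]
  18: obs=y cand={1,2,5} pick 5 [2->5 ok]
  19: obs=x cand={0,3,4} pick 4 [5->4 ok]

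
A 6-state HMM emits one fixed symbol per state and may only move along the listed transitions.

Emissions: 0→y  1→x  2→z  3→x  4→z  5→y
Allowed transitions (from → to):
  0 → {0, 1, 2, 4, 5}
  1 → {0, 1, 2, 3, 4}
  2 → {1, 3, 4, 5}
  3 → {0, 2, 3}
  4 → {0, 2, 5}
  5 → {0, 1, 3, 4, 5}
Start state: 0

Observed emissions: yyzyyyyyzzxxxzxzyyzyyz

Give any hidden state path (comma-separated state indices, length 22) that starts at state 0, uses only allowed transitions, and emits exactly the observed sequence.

0,0,2,5,0,5,0,0,4,2,1,3,3,2,1,4,5,0,4,0,0,4

  [0] y  {0,5}  => 0  start
  [1] y  {0,5}  => 0  0->0 ok
  [2] z  {2,4}  => 2  0->2 ok
  [3] y  {0,5}  => 5  2->5 ok
  [4] y  {0,5}  => 0  5->0 ok
  [5] y  {0,5}  => 5  0->5 ok
  [6] y  {0,5}  => 0  5->0 ok
  [7] y  {0,5}  => 0  0->0 ok
  [8] z  {2,4}  => 4  0->4 ok
  [9] z  {2,4}  => 2  4->2 ok
  [10] x  {1,3}  => 1  2->1 ok
  [11] x  {1,3}  => 3  1->3 ok
  [12] x  {1,3}  => 3  3->3 ok
  [13] z  {2,4}  => 2  3->2 ok
  [14] x  {1,3}  => 1  2->1 ok
  [15] z  {2,4}  => 4  1->4 ok
  [16] y  {0,5}  => 5  4->5 ok
  [17] y  {0,5}  => 0  5->0 ok
  [18] z  {2,4}  => 4  0->4 ok
  [19] y  {0,5}  => 0  4->0 ok
  [20] y  {0,5}  => 0  0->0 ok
  [21] z  {2,4}  => 4  0->4 ok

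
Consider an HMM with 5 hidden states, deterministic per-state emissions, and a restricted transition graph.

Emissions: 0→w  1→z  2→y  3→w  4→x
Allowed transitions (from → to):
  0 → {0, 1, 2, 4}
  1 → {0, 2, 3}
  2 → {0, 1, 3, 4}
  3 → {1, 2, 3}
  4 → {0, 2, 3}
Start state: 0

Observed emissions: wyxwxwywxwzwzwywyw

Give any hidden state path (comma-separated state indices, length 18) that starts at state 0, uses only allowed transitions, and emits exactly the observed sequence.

  [0] w  {0,3}  => 0  start
  [1] y  {2}  => 2  0->2 ok
  [2] x  {4}  => 4  2->4 ok
  [3] w  {0,3}  => 0  4->0 ok
  [4] x  {4}  => 4  0->4 ok
  [5] w  {0,3}  => 3  4->3 ok
  [6] y  {2}  => 2  3->2 ok
  [7] w  {0,3}  => 0  2->0 ok
  [8] x  {4}  => 4  0->4 ok
  [9] w  {0,3}  => 3  4->3 ok
  [10] z  {1}  => 1  3->1 ok
  [11] w  {0,3}  => 3  1->3 ok
  [12] z  {1}  => 1  3->1 ok
  [13] w  {0,3}  => 3  1->3 ok
  [14] y  {2}  => 2  3->2 ok
  [15] w  {0,3}  => 3  2->3 ok
  [16] y  {2}  => 2  3->2 ok
  [17] w  {0,3}  => 3  2->3 ok

0,2,4,0,4,3,2,0,4,3,1,3,1,3,2,3,2,3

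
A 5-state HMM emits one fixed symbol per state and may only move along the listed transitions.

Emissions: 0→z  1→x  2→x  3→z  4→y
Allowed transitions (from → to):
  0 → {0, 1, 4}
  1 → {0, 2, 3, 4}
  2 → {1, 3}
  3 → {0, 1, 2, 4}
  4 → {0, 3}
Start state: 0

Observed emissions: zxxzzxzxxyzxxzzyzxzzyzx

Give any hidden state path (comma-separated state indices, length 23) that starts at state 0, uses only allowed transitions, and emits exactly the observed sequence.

  t0 'z' -> {0,3}, take 0 (start)
  t1 'x' -> {1,2}, take 1 (0->1 ok)
  t2 'x' -> {1,2}, take 2 (1->2 ok)
  t3 'z' -> {0,3}, take 3 (2->3 ok)
  t4 'z' -> {0,3}, take 0 (3->0 ok)
  t5 'x' -> {1,2}, take 1 (0->1 ok)
  t6 'z' -> {0,3}, take 3 (1->3 ok)
  t7 'x' -> {1,2}, take 2 (3->2 ok)
  t8 'x' -> {1,2}, take 1 (2->1 ok)
  t9 'y' -> {4}, take 4 (1->4 ok)
  t10 'z' -> {0,3}, take 3 (4->3 ok)
  t11 'x' -> {1,2}, take 2 (3->2 ok)
  t12 'x' -> {1,2}, take 1 (2->1 ok)
  t13 'z' -> {0,3}, take 0 (1->0 ok)
  t14 'z' -> {0,3}, take 0 (0->0 ok)
  t15 'y' -> {4}, take 4 (0->4 ok)
  t16 'z' -> {0,3}, take 0 (4->0 ok)
  t17 'x' -> {1,2}, take 1 (0->1 ok)
  t18 'z' -> {0,3}, take 0 (1->0 ok)
  t19 'z' -> {0,3}, take 0 (0->0 ok)
  t20 'y' -> {4}, take 4 (0->4 ok)
  t21 'z' -> {0,3}, take 3 (4->3 ok)
  t22 'x' -> {1,2}, take 2 (3->2 ok)

0,1,2,3,0,1,3,2,1,4,3,2,1,0,0,4,0,1,0,0,4,3,2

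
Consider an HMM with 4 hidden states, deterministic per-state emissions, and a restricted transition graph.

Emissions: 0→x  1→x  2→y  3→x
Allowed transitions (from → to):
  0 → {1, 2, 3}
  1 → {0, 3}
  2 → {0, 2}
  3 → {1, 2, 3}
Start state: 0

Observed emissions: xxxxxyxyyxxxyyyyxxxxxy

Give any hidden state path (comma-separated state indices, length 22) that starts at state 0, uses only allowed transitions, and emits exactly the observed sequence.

0,3,1,3,3,2,0,2,2,0,1,3,2,2,2,2,0,1,3,1,3,2

  pos 0: x in {0,1,3}, choose 0; start
  pos 1: x in {0,1,3}, choose 3; 0->3 ok
  pos 2: x in {0,1,3}, choose 1; 3->1 ok
  pos 3: x in {0,1,3}, choose 3; 1->3 ok
  pos 4: x in {0,1,3}, choose 3; 3->3 ok
  pos 5: y in {2}, choose 2; 3->2 ok
  pos 6: x in {0,1,3}, choose 0; 2->0 ok
  pos 7: y in {2}, choose 2; 0->2 ok
  pos 8: y in {2}, choose 2; 2->2 ok
  pos 9: x in {0,1,3}, choose 0; 2->0 ok
  pos 10: x in {0,1,3}, choose 1; 0->1 ok
  pos 11: x in {0,1,3}, choose 3; 1->3 ok
  pos 12: y in {2}, choose 2; 3->2 ok
  pos 13: y in {2}, choose 2; 2->2 ok
  pos 14: y in {2}, choose 2; 2->2 ok
  pos 15: y in {2}, choose 2; 2->2 ok
  pos 16: x in {0,1,3}, choose 0; 2->0 ok
  pos 17: x in {0,1,3}, choose 1; 0->1 ok
  pos 18: x in {0,1,3}, choose 3; 1->3 ok
  pos 19: x in {0,1,3}, choose 1; 3->1 ok
  pos 20: x in {0,1,3}, choose 3; 1->3 ok
  pos 21: y in {2}, choose 2; 3->2 ok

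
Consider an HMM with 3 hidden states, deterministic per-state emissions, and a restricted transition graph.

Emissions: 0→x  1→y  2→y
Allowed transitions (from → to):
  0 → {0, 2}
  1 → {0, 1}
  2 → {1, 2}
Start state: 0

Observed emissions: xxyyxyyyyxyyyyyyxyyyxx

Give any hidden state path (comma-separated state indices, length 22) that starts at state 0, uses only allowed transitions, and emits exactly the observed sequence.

0,0,2,1,0,2,2,2,1,0,2,2,2,2,2,1,0,2,2,1,0,0

  t0 'x' -> {0}, take 0 (start)
  t1 'x' -> {0}, take 0 (0->0 ok)
  t2 'y' -> {1,2}, take 2 (0->2 ok)
  t3 'y' -> {1,2}, take 1 (2->1 ok)
  t4 'x' -> {0}, take 0 (1->0 ok)
  t5 'y' -> {1,2}, take 2 (0->2 ok)
  t6 'y' -> {1,2}, take 2 (2->2 ok)
  t7 'y' -> {1,2}, take 2 (2->2 ok)
  t8 'y' -> {1,2}, take 1 (2->1 ok)
  t9 'x' -> {0}, take 0 (1->0 ok)
  t10 'y' -> {1,2}, take 2 (0->2 ok)
  t11 'y' -> {1,2}, take 2 (2->2 ok)
  t12 'y' -> {1,2}, take 2 (2->2 ok)
  t13 'y' -> {1,2}, take 2 (2->2 ok)
  t14 'y' -> {1,2}, take 2 (2->2 ok)
  t15 'y' -> {1,2}, take 1 (2->1 ok)
  t16 'x' -> {0}, take 0 (1->0 ok)
  t17 'y' -> {1,2}, take 2 (0->2 ok)
  t18 'y' -> {1,2}, take 2 (2->2 ok)
  t19 'y' -> {1,2}, take 1 (2->1 ok)
  t20 'x' -> {0}, take 0 (1->0 ok)
  t21 'x' -> {0}, take 0 (0->0 ok)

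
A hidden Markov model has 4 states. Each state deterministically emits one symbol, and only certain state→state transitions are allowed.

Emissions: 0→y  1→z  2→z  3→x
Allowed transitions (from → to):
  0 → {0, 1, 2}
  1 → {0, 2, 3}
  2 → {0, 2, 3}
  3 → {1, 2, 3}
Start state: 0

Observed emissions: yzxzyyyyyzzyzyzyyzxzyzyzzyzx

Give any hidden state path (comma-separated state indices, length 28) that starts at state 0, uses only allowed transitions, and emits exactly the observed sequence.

0,1,3,2,0,0,0,0,0,1,2,0,1,0,1,0,0,2,3,1,0,1,0,2,2,0,1,3

  pos 0: y in {0}, choose 0; start
  pos 1: z in {1,2}, choose 1; 0->1 ok
  pos 2: x in {3}, choose 3; 1->3 ok
  pos 3: z in {1,2}, choose 2; 3->2 ok
  pos 4: y in {0}, choose 0; 2->0 ok
  pos 5: y in {0}, choose 0; 0->0 ok
  pos 6: y in {0}, choose 0; 0->0 ok
  pos 7: y in {0}, choose 0; 0->0 ok
  pos 8: y in {0}, choose 0; 0->0 ok
  pos 9: z in {1,2}, choose 1; 0->1 ok
  pos 10: z in {1,2}, choose 2; 1->2 ok
  pos 11: y in {0}, choose 0; 2->0 ok
  pos 12: z in {1,2}, choose 1; 0->1 ok
  pos 13: y in {0}, choose 0; 1->0 ok
  pos 14: z in {1,2}, choose 1; 0->1 ok
  pos 15: y in {0}, choose 0; 1->0 ok
  pos 16: y in {0}, choose 0; 0->0 ok
  pos 17: z in {1,2}, choose 2; 0->2 ok
  pos 18: x in {3}, choose 3; 2->3 ok
  pos 19: z in {1,2}, choose 1; 3->1 ok
  pos 20: y in {0}, choose 0; 1->0 ok
  pos 21: z in {1,2}, choose 1; 0->1 ok
  pos 22: y in {0}, choose 0; 1->0 ok
  pos 23: z in {1,2}, choose 2; 0->2 ok
  pos 24: z in {1,2}, choose 2; 2->2 ok
  pos 25: y in {0}, choose 0; 2->0 ok
  pos 26: z in {1,2}, choose 1; 0->1 ok
  pos 27: x in {3}, choose 3; 1->3 ok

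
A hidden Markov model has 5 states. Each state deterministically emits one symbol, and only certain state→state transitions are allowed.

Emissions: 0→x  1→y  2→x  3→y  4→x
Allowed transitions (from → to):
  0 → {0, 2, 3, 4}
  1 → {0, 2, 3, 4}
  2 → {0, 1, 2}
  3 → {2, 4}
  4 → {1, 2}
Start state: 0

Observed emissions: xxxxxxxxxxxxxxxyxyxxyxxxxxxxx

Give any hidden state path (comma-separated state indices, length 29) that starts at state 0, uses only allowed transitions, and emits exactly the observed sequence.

0,0,2,0,2,0,4,2,2,2,0,0,0,0,0,3,4,1,2,2,1,2,2,2,2,2,2,0,0

  pos 0: x in {0,2,4}, choose 0; start
  pos 1: x in {0,2,4}, choose 0; 0->0 ok
  pos 2: x in {0,2,4}, choose 2; 0->2 ok
  pos 3: x in {0,2,4}, choose 0; 2->0 ok
  pos 4: x in {0,2,4}, choose 2; 0->2 ok
  pos 5: x in {0,2,4}, choose 0; 2->0 ok
  pos 6: x in {0,2,4}, choose 4; 0->4 ok
  pos 7: x in {0,2,4}, choose 2; 4->2 ok
  pos 8: x in {0,2,4}, choose 2; 2->2 ok
  pos 9: x in {0,2,4}, choose 2; 2->2 ok
  pos 10: x in {0,2,4}, choose 0; 2->0 ok
  pos 11: x in {0,2,4}, choose 0; 0->0 ok
  pos 12: x in {0,2,4}, choose 0; 0->0 ok
  pos 13: x in {0,2,4}, choose 0; 0->0 ok
  pos 14: x in {0,2,4}, choose 0; 0->0 ok
  pos 15: y in {1,3}, choose 3; 0->3 ok
  pos 16: x in {0,2,4}, choose 4; 3->4 ok
  pos 17: y in {1,3}, choose 1; 4->1 ok
  pos 18: x in {0,2,4}, choose 2; 1->2 ok
  pos 19: x in {0,2,4}, choose 2; 2->2 ok
  pos 20: y in {1,3}, choose 1; 2->1 ok
  pos 21: x in {0,2,4}, choose 2; 1->2 ok
  pos 22: x in {0,2,4}, choose 2; 2->2 ok
  pos 23: x in {0,2,4}, choose 2; 2->2 ok
  pos 24: x in {0,2,4}, choose 2; 2->2 ok
  pos 25: x in {0,2,4}, choose 2; 2->2 ok
  pos 26: x in {0,2,4}, choose 2; 2->2 ok
  pos 27: x in {0,2,4}, choose 0; 2->0 ok
  pos 28: x in {0,2,4}, choose 0; 0->0 ok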